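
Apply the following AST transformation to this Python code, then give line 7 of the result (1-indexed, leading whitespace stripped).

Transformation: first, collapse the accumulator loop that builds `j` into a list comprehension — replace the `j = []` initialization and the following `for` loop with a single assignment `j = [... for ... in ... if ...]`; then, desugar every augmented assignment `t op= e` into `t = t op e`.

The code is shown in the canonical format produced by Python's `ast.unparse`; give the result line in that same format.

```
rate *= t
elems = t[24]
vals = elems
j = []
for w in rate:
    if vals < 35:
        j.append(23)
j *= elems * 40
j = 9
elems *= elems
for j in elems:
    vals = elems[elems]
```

elems = elems * elems

Transformed code:
rate = rate * t
elems = t[24]
vals = elems
j = [23 for w in rate if vals < 35]
j = j * (elems * 40)
j = 9
elems = elems * elems
for j in elems:
    vals = elems[elems]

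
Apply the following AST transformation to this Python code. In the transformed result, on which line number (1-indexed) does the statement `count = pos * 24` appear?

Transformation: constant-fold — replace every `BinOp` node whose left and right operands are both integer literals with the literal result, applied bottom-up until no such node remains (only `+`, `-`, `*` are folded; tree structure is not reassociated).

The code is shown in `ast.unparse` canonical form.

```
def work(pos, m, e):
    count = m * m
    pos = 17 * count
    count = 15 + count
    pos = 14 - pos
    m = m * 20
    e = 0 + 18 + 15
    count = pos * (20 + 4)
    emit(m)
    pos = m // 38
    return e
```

8

Transformed code:
def work(pos, m, e):
    count = m * m
    pos = 17 * count
    count = 15 + count
    pos = 14 - pos
    m = m * 20
    e = 33
    count = pos * 24
    emit(m)
    pos = m // 38
    return e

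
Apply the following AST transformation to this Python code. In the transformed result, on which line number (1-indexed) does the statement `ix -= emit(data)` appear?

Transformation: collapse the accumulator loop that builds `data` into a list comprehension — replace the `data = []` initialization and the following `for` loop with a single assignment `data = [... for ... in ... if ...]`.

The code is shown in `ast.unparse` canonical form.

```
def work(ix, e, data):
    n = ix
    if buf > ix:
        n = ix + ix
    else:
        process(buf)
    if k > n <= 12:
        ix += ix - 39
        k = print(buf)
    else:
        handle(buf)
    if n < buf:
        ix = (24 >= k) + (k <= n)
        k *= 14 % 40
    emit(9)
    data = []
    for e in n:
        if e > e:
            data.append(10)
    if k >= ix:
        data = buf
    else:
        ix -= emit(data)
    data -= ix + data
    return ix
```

Transformed code:
def work(ix, e, data):
    n = ix
    if buf > ix:
        n = ix + ix
    else:
        process(buf)
    if k > n <= 12:
        ix += ix - 39
        k = print(buf)
    else:
        handle(buf)
    if n < buf:
        ix = (24 >= k) + (k <= n)
        k *= 14 % 40
    emit(9)
    data = [10 for e in n if e > e]
    if k >= ix:
        data = buf
    else:
        ix -= emit(data)
    data -= ix + data
    return ix

20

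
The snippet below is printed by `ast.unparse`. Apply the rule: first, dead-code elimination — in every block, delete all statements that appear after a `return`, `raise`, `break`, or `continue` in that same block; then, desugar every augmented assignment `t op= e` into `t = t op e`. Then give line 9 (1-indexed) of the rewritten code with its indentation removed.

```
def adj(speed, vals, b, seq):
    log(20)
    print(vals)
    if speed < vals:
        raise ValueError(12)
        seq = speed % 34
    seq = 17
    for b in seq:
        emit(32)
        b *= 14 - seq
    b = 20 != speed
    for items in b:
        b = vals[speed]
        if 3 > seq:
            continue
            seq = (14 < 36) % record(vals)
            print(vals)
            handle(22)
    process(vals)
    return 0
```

b = b * (14 - seq)

Transformed code:
def adj(speed, vals, b, seq):
    log(20)
    print(vals)
    if speed < vals:
        raise ValueError(12)
    seq = 17
    for b in seq:
        emit(32)
        b = b * (14 - seq)
    b = 20 != speed
    for items in b:
        b = vals[speed]
        if 3 > seq:
            continue
    process(vals)
    return 0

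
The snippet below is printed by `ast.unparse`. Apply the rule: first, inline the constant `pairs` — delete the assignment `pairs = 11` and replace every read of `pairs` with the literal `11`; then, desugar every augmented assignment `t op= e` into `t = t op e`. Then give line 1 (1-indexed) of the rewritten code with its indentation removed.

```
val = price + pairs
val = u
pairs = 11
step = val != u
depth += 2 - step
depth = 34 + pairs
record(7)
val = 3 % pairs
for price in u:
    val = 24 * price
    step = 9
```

val = price + 11

Transformed code:
val = price + 11
val = u
step = val != u
depth = depth + (2 - step)
depth = 34 + 11
record(7)
val = 3 % 11
for price in u:
    val = 24 * price
    step = 9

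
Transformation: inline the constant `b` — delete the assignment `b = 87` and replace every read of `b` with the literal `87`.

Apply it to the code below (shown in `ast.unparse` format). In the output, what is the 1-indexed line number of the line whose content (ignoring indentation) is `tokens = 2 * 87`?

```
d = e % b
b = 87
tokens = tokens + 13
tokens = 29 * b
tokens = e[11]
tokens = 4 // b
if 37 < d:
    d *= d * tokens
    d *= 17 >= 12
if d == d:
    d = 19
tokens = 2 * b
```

11

Transformed code:
d = e % 87
tokens = tokens + 13
tokens = 29 * 87
tokens = e[11]
tokens = 4 // 87
if 37 < d:
    d *= d * tokens
    d *= 17 >= 12
if d == d:
    d = 19
tokens = 2 * 87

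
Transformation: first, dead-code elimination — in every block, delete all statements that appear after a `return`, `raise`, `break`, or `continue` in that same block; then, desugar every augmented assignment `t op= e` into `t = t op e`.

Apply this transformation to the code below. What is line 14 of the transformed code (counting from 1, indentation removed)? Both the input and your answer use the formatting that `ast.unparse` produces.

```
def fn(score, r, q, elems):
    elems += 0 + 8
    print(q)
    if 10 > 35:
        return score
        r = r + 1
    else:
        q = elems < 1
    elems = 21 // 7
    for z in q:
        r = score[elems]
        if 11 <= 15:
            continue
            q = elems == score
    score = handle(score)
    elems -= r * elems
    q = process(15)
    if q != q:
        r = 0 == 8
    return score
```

Transformed code:
def fn(score, r, q, elems):
    elems = elems + (0 + 8)
    print(q)
    if 10 > 35:
        return score
    else:
        q = elems < 1
    elems = 21 // 7
    for z in q:
        r = score[elems]
        if 11 <= 15:
            continue
    score = handle(score)
    elems = elems - r * elems
    q = process(15)
    if q != q:
        r = 0 == 8
    return score

elems = elems - r * elems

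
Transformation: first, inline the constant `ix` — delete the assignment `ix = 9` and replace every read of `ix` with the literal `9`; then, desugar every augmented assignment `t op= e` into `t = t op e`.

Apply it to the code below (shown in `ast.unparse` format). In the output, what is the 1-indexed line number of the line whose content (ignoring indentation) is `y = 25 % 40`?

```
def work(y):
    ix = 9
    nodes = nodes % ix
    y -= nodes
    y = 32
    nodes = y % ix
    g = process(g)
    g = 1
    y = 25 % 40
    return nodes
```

8

Transformed code:
def work(y):
    nodes = nodes % 9
    y = y - nodes
    y = 32
    nodes = y % 9
    g = process(g)
    g = 1
    y = 25 % 40
    return nodes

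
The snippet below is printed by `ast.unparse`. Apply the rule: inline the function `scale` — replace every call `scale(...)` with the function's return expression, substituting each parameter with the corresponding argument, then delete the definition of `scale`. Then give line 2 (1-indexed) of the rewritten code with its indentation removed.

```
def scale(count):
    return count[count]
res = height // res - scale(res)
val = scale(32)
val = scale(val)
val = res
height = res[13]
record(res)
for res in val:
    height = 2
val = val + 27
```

val = 32[32]

Transformed code:
res = height // res - res[res]
val = 32[32]
val = val[val]
val = res
height = res[13]
record(res)
for res in val:
    height = 2
val = val + 27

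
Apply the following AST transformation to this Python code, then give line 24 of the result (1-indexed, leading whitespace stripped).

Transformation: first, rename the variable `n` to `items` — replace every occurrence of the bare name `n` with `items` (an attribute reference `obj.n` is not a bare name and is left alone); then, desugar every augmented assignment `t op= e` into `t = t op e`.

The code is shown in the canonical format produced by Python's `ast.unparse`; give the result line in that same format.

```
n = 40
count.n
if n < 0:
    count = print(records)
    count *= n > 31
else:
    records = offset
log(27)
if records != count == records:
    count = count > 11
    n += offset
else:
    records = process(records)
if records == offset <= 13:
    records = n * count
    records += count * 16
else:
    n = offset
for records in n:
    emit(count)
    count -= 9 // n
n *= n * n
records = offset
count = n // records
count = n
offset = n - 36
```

count = items // records

Transformed code:
items = 40
count.n
if items < 0:
    count = print(records)
    count = count * (items > 31)
else:
    records = offset
log(27)
if records != count == records:
    count = count > 11
    items = items + offset
else:
    records = process(records)
if records == offset <= 13:
    records = items * count
    records = records + count * 16
else:
    items = offset
for records in items:
    emit(count)
    count = count - 9 // items
items = items * (items * items)
records = offset
count = items // records
count = items
offset = items - 36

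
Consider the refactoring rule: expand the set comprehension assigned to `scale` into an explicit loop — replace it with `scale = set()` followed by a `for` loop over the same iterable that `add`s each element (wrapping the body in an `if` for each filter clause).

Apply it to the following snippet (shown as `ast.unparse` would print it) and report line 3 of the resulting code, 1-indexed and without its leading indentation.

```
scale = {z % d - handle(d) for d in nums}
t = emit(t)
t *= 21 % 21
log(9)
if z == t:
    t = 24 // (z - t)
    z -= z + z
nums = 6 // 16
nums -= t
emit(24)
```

scale.add(z % d - handle(d))

Transformed code:
scale = set()
for d in nums:
    scale.add(z % d - handle(d))
t = emit(t)
t *= 21 % 21
log(9)
if z == t:
    t = 24 // (z - t)
    z -= z + z
nums = 6 // 16
nums -= t
emit(24)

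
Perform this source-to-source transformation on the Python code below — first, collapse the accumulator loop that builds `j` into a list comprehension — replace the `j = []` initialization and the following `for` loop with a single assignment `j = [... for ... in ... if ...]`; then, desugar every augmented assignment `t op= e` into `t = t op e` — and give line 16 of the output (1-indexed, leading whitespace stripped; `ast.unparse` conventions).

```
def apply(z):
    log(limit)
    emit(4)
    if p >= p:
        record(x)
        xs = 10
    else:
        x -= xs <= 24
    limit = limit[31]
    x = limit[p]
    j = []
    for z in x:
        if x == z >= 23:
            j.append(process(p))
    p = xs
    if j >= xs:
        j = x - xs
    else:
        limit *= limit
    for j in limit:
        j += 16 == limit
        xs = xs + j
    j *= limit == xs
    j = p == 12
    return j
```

limit = limit * limit

Transformed code:
def apply(z):
    log(limit)
    emit(4)
    if p >= p:
        record(x)
        xs = 10
    else:
        x = x - (xs <= 24)
    limit = limit[31]
    x = limit[p]
    j = [process(p) for z in x if x == z >= 23]
    p = xs
    if j >= xs:
        j = x - xs
    else:
        limit = limit * limit
    for j in limit:
        j = j + (16 == limit)
        xs = xs + j
    j = j * (limit == xs)
    j = p == 12
    return j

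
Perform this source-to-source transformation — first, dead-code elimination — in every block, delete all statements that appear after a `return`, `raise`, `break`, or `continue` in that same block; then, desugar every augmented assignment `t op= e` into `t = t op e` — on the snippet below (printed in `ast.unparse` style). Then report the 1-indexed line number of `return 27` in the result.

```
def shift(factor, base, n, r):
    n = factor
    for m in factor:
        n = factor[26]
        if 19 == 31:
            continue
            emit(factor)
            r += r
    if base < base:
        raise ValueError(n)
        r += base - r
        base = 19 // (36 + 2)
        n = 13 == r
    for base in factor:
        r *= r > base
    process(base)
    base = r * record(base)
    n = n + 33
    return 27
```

Transformed code:
def shift(factor, base, n, r):
    n = factor
    for m in factor:
        n = factor[26]
        if 19 == 31:
            continue
    if base < base:
        raise ValueError(n)
    for base in factor:
        r = r * (r > base)
    process(base)
    base = r * record(base)
    n = n + 33
    return 27

14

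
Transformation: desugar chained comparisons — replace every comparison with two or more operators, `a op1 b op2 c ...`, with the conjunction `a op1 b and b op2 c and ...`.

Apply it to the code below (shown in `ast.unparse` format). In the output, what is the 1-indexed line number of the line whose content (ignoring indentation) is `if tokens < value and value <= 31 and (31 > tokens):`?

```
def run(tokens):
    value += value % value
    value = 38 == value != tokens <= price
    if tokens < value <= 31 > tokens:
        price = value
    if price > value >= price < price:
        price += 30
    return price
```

4

Transformed code:
def run(tokens):
    value += value % value
    value = 38 == value and value != tokens and (tokens <= price)
    if tokens < value and value <= 31 and (31 > tokens):
        price = value
    if price > value and value >= price and (price < price):
        price += 30
    return price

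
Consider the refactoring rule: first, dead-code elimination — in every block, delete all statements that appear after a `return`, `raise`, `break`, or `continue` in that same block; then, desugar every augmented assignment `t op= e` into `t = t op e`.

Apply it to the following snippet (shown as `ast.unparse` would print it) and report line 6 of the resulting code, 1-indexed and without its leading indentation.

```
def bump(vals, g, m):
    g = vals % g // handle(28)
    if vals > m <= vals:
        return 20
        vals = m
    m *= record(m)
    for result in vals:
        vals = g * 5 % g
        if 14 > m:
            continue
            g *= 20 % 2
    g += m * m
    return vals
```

Transformed code:
def bump(vals, g, m):
    g = vals % g // handle(28)
    if vals > m <= vals:
        return 20
    m = m * record(m)
    for result in vals:
        vals = g * 5 % g
        if 14 > m:
            continue
    g = g + m * m
    return vals

for result in vals:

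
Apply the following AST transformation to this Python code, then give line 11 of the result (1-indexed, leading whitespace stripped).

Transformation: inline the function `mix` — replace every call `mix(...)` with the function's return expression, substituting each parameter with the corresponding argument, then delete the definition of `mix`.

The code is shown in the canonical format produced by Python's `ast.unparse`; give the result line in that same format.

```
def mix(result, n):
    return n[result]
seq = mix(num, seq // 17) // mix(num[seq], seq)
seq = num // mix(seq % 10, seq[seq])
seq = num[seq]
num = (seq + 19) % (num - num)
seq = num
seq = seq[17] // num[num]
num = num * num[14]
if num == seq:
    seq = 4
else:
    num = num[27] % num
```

Transformed code:
seq = (seq // 17)[num] // seq[num[seq]]
seq = num // seq[seq][seq % 10]
seq = num[seq]
num = (seq + 19) % (num - num)
seq = num
seq = seq[17] // num[num]
num = num * num[14]
if num == seq:
    seq = 4
else:
    num = num[27] % num

num = num[27] % num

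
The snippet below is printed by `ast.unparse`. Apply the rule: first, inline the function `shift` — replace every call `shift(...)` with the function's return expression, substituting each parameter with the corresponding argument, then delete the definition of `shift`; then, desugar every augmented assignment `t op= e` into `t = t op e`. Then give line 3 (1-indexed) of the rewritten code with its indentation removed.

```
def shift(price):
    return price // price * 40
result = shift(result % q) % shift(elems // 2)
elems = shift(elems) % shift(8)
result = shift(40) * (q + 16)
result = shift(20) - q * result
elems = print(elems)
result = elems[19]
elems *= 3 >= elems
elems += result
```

Transformed code:
result = result % q // (result % q) * 40 % (elems // 2 // (elems // 2) * 40)
elems = elems // elems * 40 % (8 // 8 * 40)
result = 40 // 40 * 40 * (q + 16)
result = 20 // 20 * 40 - q * result
elems = print(elems)
result = elems[19]
elems = elems * (3 >= elems)
elems = elems + result

result = 40 // 40 * 40 * (q + 16)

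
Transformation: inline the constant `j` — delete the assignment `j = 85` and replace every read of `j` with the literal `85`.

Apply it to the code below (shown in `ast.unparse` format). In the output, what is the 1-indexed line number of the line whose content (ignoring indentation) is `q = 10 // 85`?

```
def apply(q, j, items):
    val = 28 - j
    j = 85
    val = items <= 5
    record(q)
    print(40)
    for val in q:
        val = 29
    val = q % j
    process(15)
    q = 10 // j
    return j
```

10

Transformed code:
def apply(q, j, items):
    val = 28 - 85
    val = items <= 5
    record(q)
    print(40)
    for val in q:
        val = 29
    val = q % 85
    process(15)
    q = 10 // 85
    return 85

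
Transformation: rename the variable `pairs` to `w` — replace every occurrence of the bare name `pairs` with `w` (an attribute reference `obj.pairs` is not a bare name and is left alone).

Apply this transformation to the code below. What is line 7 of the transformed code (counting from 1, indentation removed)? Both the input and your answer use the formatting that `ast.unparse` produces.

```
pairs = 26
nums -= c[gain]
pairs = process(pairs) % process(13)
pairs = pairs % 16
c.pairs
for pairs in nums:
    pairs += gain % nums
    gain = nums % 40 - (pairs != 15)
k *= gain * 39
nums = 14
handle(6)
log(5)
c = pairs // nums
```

w += gain % nums

Transformed code:
w = 26
nums -= c[gain]
w = process(w) % process(13)
w = w % 16
c.pairs
for w in nums:
    w += gain % nums
    gain = nums % 40 - (w != 15)
k *= gain * 39
nums = 14
handle(6)
log(5)
c = w // nums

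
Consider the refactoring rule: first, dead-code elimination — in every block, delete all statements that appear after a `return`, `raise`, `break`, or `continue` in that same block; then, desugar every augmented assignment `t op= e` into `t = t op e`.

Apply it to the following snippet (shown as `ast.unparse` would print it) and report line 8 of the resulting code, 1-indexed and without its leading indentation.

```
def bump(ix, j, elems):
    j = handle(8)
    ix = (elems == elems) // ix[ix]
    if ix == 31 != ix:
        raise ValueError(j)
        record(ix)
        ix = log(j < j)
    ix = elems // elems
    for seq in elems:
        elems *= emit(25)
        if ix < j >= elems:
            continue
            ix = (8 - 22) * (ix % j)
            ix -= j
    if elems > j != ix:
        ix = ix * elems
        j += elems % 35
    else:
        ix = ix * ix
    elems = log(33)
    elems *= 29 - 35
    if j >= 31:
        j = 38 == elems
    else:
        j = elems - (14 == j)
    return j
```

elems = elems * emit(25)

Transformed code:
def bump(ix, j, elems):
    j = handle(8)
    ix = (elems == elems) // ix[ix]
    if ix == 31 != ix:
        raise ValueError(j)
    ix = elems // elems
    for seq in elems:
        elems = elems * emit(25)
        if ix < j >= elems:
            continue
    if elems > j != ix:
        ix = ix * elems
        j = j + elems % 35
    else:
        ix = ix * ix
    elems = log(33)
    elems = elems * (29 - 35)
    if j >= 31:
        j = 38 == elems
    else:
        j = elems - (14 == j)
    return j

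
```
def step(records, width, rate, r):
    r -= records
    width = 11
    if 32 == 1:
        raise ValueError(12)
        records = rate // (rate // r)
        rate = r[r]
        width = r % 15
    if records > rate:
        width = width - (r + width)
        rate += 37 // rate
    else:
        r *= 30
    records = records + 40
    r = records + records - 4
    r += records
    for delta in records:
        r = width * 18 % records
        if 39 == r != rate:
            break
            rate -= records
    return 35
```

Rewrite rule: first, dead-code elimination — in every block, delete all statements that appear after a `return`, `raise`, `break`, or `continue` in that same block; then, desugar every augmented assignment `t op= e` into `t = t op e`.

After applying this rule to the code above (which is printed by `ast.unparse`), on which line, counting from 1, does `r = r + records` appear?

13

Transformed code:
def step(records, width, rate, r):
    r = r - records
    width = 11
    if 32 == 1:
        raise ValueError(12)
    if records > rate:
        width = width - (r + width)
        rate = rate + 37 // rate
    else:
        r = r * 30
    records = records + 40
    r = records + records - 4
    r = r + records
    for delta in records:
        r = width * 18 % records
        if 39 == r != rate:
            break
    return 35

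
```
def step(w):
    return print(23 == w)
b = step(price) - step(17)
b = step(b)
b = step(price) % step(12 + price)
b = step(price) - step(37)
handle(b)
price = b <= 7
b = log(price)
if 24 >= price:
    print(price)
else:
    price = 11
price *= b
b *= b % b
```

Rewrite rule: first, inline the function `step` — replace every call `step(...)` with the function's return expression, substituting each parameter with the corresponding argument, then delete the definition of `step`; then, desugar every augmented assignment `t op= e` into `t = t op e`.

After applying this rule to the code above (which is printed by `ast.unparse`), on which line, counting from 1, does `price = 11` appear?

11

Transformed code:
b = print(23 == price) - print(23 == 17)
b = print(23 == b)
b = print(23 == price) % print(23 == 12 + price)
b = print(23 == price) - print(23 == 37)
handle(b)
price = b <= 7
b = log(price)
if 24 >= price:
    print(price)
else:
    price = 11
price = price * b
b = b * (b % b)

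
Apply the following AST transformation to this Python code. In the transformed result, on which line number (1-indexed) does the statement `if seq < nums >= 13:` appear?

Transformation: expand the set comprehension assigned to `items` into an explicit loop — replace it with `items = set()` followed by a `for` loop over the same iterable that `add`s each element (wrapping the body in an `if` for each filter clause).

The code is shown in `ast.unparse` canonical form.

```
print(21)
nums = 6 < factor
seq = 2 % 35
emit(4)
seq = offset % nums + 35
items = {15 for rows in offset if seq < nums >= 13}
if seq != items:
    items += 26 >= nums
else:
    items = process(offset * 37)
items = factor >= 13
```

8

Transformed code:
print(21)
nums = 6 < factor
seq = 2 % 35
emit(4)
seq = offset % nums + 35
items = set()
for rows in offset:
    if seq < nums >= 13:
        items.add(15)
if seq != items:
    items += 26 >= nums
else:
    items = process(offset * 37)
items = factor >= 13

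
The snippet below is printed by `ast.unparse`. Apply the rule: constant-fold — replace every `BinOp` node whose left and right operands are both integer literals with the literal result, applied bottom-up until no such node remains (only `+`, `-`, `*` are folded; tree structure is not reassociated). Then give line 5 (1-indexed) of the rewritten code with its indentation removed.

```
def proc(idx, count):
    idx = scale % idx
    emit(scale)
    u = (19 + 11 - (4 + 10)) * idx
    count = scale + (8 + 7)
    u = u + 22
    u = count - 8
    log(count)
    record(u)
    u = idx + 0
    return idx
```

Transformed code:
def proc(idx, count):
    idx = scale % idx
    emit(scale)
    u = 16 * idx
    count = scale + 15
    u = u + 22
    u = count - 8
    log(count)
    record(u)
    u = idx + 0
    return idx

count = scale + 15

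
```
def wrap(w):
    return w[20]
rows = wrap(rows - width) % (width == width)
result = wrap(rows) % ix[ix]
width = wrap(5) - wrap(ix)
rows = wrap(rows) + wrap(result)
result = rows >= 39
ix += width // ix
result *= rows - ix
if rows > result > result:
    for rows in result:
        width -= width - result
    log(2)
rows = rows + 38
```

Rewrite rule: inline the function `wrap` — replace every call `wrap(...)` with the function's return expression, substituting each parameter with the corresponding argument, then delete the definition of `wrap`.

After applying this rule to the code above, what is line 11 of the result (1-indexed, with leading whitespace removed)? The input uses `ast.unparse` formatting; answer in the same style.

Transformed code:
rows = (rows - width)[20] % (width == width)
result = rows[20] % ix[ix]
width = 5[20] - ix[20]
rows = rows[20] + result[20]
result = rows >= 39
ix += width // ix
result *= rows - ix
if rows > result > result:
    for rows in result:
        width -= width - result
    log(2)
rows = rows + 38

log(2)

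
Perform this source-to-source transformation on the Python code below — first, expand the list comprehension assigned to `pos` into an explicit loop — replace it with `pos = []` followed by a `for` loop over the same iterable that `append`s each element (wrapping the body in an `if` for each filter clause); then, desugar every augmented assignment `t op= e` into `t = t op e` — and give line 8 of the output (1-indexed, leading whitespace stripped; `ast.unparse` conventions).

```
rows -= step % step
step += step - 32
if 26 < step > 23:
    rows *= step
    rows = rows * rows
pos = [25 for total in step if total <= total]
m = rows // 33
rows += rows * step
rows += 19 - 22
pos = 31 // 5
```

if total <= total:

Transformed code:
rows = rows - step % step
step = step + (step - 32)
if 26 < step > 23:
    rows = rows * step
    rows = rows * rows
pos = []
for total in step:
    if total <= total:
        pos.append(25)
m = rows // 33
rows = rows + rows * step
rows = rows + (19 - 22)
pos = 31 // 5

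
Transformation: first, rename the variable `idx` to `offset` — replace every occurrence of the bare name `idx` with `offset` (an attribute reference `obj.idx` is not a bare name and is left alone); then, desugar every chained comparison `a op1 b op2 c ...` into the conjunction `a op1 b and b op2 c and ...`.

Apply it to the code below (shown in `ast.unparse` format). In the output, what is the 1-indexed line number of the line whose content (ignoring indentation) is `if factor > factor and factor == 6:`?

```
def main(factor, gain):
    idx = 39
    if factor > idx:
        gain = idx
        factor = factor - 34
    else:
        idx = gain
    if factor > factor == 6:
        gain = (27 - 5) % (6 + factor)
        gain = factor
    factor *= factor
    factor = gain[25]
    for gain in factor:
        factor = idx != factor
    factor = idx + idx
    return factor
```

Transformed code:
def main(factor, gain):
    offset = 39
    if factor > offset:
        gain = offset
        factor = factor - 34
    else:
        offset = gain
    if factor > factor and factor == 6:
        gain = (27 - 5) % (6 + factor)
        gain = factor
    factor *= factor
    factor = gain[25]
    for gain in factor:
        factor = offset != factor
    factor = offset + offset
    return factor

8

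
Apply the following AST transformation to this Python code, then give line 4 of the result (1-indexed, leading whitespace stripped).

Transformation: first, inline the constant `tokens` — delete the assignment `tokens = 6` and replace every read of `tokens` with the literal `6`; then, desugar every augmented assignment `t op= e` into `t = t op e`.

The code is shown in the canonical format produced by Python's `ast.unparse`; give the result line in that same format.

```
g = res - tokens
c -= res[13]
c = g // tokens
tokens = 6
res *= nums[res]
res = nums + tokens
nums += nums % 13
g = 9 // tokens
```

Transformed code:
g = res - 6
c = c - res[13]
c = g // 6
res = res * nums[res]
res = nums + 6
nums = nums + nums % 13
g = 9 // 6

res = res * nums[res]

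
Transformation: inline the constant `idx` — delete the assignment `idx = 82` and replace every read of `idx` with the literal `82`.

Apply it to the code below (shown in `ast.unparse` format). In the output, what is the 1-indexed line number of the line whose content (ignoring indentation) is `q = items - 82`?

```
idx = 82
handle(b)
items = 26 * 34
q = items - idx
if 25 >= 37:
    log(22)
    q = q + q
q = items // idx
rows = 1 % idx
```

3

Transformed code:
handle(b)
items = 26 * 34
q = items - 82
if 25 >= 37:
    log(22)
    q = q + q
q = items // 82
rows = 1 % 82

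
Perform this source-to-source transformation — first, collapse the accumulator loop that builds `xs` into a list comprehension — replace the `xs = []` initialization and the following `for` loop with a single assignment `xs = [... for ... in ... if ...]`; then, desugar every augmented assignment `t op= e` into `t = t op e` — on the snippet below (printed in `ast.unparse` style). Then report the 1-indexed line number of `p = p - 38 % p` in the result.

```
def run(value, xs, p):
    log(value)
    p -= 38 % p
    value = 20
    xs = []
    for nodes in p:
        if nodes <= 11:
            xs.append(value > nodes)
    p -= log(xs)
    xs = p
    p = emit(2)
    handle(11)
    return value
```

Transformed code:
def run(value, xs, p):
    log(value)
    p = p - 38 % p
    value = 20
    xs = [value > nodes for nodes in p if nodes <= 11]
    p = p - log(xs)
    xs = p
    p = emit(2)
    handle(11)
    return value

3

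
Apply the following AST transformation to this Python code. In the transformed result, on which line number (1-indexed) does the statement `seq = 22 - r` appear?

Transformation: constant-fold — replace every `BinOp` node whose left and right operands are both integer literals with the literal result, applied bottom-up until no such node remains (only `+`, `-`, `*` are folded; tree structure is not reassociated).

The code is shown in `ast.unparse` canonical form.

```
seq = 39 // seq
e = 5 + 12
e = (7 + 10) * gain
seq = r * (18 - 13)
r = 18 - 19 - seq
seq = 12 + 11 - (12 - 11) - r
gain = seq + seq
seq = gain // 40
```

6

Transformed code:
seq = 39 // seq
e = 17
e = 17 * gain
seq = r * 5
r = -1 - seq
seq = 22 - r
gain = seq + seq
seq = gain // 40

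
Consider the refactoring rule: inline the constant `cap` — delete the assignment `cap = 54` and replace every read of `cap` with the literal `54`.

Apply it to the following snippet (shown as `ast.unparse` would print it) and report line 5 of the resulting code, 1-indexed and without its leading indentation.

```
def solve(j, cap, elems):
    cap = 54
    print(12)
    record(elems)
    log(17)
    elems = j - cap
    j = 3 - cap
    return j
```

elems = j - 54

Transformed code:
def solve(j, cap, elems):
    print(12)
    record(elems)
    log(17)
    elems = j - 54
    j = 3 - 54
    return j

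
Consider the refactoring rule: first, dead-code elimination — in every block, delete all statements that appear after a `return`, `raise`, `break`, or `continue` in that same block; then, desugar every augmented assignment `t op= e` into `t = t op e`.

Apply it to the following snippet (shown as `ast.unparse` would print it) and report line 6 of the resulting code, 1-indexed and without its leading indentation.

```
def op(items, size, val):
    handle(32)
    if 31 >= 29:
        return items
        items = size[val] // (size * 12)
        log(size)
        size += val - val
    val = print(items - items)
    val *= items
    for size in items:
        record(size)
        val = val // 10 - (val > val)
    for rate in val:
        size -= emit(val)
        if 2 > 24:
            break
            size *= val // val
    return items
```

Transformed code:
def op(items, size, val):
    handle(32)
    if 31 >= 29:
        return items
    val = print(items - items)
    val = val * items
    for size in items:
        record(size)
        val = val // 10 - (val > val)
    for rate in val:
        size = size - emit(val)
        if 2 > 24:
            break
    return items

val = val * items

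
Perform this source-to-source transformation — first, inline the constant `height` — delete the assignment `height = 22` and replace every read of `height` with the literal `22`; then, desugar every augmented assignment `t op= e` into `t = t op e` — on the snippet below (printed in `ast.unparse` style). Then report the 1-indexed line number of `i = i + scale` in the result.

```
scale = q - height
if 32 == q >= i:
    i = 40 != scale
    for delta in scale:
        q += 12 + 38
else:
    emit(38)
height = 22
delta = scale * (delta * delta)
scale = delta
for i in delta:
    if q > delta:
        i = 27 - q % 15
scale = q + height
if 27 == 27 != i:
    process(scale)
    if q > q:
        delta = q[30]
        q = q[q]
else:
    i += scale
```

20

Transformed code:
scale = q - 22
if 32 == q >= i:
    i = 40 != scale
    for delta in scale:
        q = q + (12 + 38)
else:
    emit(38)
delta = scale * (delta * delta)
scale = delta
for i in delta:
    if q > delta:
        i = 27 - q % 15
scale = q + 22
if 27 == 27 != i:
    process(scale)
    if q > q:
        delta = q[30]
        q = q[q]
else:
    i = i + scale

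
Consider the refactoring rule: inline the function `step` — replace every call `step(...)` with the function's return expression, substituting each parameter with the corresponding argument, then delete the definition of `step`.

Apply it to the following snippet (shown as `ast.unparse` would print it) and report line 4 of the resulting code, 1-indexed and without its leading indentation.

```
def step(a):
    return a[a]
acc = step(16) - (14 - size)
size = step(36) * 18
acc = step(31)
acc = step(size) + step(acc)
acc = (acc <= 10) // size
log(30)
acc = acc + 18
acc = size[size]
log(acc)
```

Transformed code:
acc = 16[16] - (14 - size)
size = 36[36] * 18
acc = 31[31]
acc = size[size] + acc[acc]
acc = (acc <= 10) // size
log(30)
acc = acc + 18
acc = size[size]
log(acc)

acc = size[size] + acc[acc]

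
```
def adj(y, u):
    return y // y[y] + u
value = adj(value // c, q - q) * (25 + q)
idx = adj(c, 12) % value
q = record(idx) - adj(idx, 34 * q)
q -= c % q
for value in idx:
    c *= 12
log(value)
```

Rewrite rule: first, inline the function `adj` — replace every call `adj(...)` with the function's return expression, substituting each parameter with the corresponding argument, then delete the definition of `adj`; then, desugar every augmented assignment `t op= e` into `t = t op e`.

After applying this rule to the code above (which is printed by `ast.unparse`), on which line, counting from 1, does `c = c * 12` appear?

6

Transformed code:
value = (value // c // (value // c)[value // c] + (q - q)) * (25 + q)
idx = (c // c[c] + 12) % value
q = record(idx) - (idx // idx[idx] + 34 * q)
q = q - c % q
for value in idx:
    c = c * 12
log(value)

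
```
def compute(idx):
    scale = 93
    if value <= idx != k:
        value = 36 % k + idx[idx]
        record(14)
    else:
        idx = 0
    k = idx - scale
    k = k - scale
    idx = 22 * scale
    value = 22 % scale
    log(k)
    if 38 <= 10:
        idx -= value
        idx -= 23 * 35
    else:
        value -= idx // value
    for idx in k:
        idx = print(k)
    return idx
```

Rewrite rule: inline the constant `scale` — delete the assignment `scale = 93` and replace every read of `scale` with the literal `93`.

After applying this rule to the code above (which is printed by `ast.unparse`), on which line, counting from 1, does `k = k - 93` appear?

8

Transformed code:
def compute(idx):
    if value <= idx != k:
        value = 36 % k + idx[idx]
        record(14)
    else:
        idx = 0
    k = idx - 93
    k = k - 93
    idx = 22 * 93
    value = 22 % 93
    log(k)
    if 38 <= 10:
        idx -= value
        idx -= 23 * 35
    else:
        value -= idx // value
    for idx in k:
        idx = print(k)
    return idx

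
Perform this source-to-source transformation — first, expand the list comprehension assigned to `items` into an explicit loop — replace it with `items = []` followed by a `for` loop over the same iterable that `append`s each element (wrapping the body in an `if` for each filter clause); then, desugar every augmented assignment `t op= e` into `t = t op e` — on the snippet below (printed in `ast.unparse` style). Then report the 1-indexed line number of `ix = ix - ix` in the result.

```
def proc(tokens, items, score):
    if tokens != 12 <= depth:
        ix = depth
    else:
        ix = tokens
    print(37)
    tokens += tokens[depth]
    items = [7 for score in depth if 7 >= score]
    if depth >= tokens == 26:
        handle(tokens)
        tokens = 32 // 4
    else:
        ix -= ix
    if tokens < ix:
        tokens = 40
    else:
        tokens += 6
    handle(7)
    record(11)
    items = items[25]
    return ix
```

16

Transformed code:
def proc(tokens, items, score):
    if tokens != 12 <= depth:
        ix = depth
    else:
        ix = tokens
    print(37)
    tokens = tokens + tokens[depth]
    items = []
    for score in depth:
        if 7 >= score:
            items.append(7)
    if depth >= tokens == 26:
        handle(tokens)
        tokens = 32 // 4
    else:
        ix = ix - ix
    if tokens < ix:
        tokens = 40
    else:
        tokens = tokens + 6
    handle(7)
    record(11)
    items = items[25]
    return ix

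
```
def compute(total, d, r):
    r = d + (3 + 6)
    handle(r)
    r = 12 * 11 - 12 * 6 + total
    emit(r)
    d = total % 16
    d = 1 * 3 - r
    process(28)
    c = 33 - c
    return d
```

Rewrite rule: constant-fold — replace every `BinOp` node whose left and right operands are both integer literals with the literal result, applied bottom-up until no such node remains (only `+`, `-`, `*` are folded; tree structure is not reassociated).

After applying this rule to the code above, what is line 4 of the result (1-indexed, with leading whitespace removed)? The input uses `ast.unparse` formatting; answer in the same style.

Transformed code:
def compute(total, d, r):
    r = d + 9
    handle(r)
    r = 60 + total
    emit(r)
    d = total % 16
    d = 3 - r
    process(28)
    c = 33 - c
    return d

r = 60 + total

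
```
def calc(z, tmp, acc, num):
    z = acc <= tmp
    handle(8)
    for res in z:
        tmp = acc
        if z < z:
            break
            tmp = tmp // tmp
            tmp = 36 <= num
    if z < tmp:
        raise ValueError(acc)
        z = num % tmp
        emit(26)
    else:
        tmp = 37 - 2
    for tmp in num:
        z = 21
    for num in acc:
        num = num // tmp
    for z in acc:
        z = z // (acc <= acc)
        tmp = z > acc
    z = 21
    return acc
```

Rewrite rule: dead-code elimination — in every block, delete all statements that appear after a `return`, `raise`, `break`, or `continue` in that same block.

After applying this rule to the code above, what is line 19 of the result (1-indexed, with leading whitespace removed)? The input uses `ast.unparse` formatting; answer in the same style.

z = 21

Transformed code:
def calc(z, tmp, acc, num):
    z = acc <= tmp
    handle(8)
    for res in z:
        tmp = acc
        if z < z:
            break
    if z < tmp:
        raise ValueError(acc)
    else:
        tmp = 37 - 2
    for tmp in num:
        z = 21
    for num in acc:
        num = num // tmp
    for z in acc:
        z = z // (acc <= acc)
        tmp = z > acc
    z = 21
    return acc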